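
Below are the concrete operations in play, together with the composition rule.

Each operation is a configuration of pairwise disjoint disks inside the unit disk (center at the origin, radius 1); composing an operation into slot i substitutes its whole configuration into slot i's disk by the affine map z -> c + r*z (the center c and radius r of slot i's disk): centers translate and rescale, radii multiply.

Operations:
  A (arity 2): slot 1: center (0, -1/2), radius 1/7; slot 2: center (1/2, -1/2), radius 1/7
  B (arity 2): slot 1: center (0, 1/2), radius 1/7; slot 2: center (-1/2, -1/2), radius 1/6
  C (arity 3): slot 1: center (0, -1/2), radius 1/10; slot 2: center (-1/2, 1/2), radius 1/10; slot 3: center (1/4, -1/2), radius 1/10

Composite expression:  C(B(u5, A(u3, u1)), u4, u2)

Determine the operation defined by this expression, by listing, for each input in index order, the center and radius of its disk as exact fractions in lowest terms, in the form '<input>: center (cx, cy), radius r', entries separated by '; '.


u1: center (-1/24, -67/120), radius 1/420; u2: center (1/4, -1/2), radius 1/10; u3: center (-1/20, -67/120), radius 1/420; u4: center (-1/2, 1/2), radius 1/10; u5: center (0, -9/20), radius 1/70


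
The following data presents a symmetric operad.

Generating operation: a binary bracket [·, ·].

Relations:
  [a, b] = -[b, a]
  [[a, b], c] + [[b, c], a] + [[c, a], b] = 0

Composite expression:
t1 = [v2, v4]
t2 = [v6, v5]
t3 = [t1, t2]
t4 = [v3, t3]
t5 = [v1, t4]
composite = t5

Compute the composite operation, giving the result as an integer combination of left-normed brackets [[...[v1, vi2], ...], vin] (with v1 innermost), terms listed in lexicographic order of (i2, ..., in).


[[[[[v1, v2], v4], v5], v6], v3] - [[[[[v1, v2], v4], v6], v5], v3] - [[[[[v1, v3], v2], v4], v5], v6] + [[[[[v1, v3], v2], v4], v6], v5] + [[[[[v1, v3], v4], v2], v5], v6] - [[[[[v1, v3], v4], v2], v6], v5] + [[[[[v1, v3], v5], v6], v2], v4] - [[[[[v1, v3], v5], v6], v4], v2] - [[[[[v1, v3], v6], v5], v2], v4] + [[[[[v1, v3], v6], v5], v4], v2] - [[[[[v1, v4], v2], v5], v6], v3] + [[[[[v1, v4], v2], v6], v5], v3] - [[[[[v1, v5], v6], v2], v4], v3] + [[[[[v1, v5], v6], v4], v2], v3] + [[[[[v1, v6], v5], v2], v4], v3] - [[[[[v1, v6], v5], v4], v2], v3]

A multilinear Lie element is pinned by v1-initial words (v1 innermost).
Composite bracket: [v1, [v3, [[v2, v4], [v6, v5]]]]
Applying ab - ba throughout gives 32 signed words (2^5 = 32).
Only words starting with v1 matter:
  sign of v1v2v4v5v6v3 is +1, so it contributes +[[[[[v1, v2], v4], v5], v6], v3]
  sign of v1v2v4v6v5v3 is -1, so it contributes -[[[[[v1, v2], v4], v6], v5], v3]
  sign of v1v3v2v4v5v6 is -1, so it contributes -[[[[[v1, v3], v2], v4], v5], v6]
  sign of v1v3v2v4v6v5 is +1, so it contributes +[[[[[v1, v3], v2], v4], v6], v5]
  sign of v1v3v4v2v5v6 is +1, so it contributes +[[[[[v1, v3], v4], v2], v5], v6]
  sign of v1v3v4v2v6v5 is -1, so it contributes -[[[[[v1, v3], v4], v2], v6], v5]
  sign of v1v3v5v6v2v4 is +1, so it contributes +[[[[[v1, v3], v5], v6], v2], v4]
  sign of v1v3v5v6v4v2 is -1, so it contributes -[[[[[v1, v3], v5], v6], v4], v2]
  sign of v1v3v6v5v2v4 is -1, so it contributes -[[[[[v1, v3], v6], v5], v2], v4]
  sign of v1v3v6v5v4v2 is +1, so it contributes +[[[[[v1, v3], v6], v5], v4], v2]
  sign of v1v4v2v5v6v3 is -1, so it contributes -[[[[[v1, v4], v2], v5], v6], v3]
  sign of v1v4v2v6v5v3 is +1, so it contributes +[[[[[v1, v4], v2], v6], v5], v3]
  sign of v1v5v6v2v4v3 is -1, so it contributes -[[[[[v1, v5], v6], v2], v4], v3]
  sign of v1v5v6v4v2v3 is +1, so it contributes +[[[[[v1, v5], v6], v4], v2], v3]
  sign of v1v6v5v2v4v3 is +1, so it contributes +[[[[[v1, v6], v5], v2], v4], v3]
  sign of v1v6v5v4v2v3 is -1, so it contributes -[[[[[v1, v6], v5], v4], v2], v3]


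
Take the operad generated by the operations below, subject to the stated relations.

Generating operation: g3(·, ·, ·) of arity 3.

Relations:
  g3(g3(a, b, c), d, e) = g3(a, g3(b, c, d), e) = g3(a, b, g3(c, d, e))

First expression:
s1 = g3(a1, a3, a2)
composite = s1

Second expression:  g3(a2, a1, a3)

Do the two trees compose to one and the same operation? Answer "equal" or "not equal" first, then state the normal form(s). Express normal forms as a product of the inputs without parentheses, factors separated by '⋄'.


not equal: they reduce to a1 ⋄ a3 ⋄ a2 and a2 ⋄ a1 ⋄ a3

The first expression, normalized: a1 ⋄ a3 ⋄ a2
The second expression, normalized: a2 ⋄ a1 ⋄ a3
No match — not equal.


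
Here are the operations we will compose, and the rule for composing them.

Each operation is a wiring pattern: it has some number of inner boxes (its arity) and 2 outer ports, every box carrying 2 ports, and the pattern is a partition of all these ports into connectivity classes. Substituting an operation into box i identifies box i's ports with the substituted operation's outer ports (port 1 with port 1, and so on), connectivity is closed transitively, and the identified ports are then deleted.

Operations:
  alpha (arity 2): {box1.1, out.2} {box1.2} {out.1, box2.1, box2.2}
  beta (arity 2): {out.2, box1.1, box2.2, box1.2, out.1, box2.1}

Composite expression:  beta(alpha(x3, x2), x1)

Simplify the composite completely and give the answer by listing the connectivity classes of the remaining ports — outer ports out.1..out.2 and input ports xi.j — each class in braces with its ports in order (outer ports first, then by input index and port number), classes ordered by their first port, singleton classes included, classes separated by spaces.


Substituting into beta glues patterns; closure does the rest.
stage alpha: inputs (x3, x2), connectivity {out.1, x2.1, x2.2} {out.2, x3.1} {x3.2}, out.j its boundary
stage beta: inputs (x3, x2, x1), connectivity {out.1, out.2, x1.1, x1.2, x2.1, x2.2, x3.1} {x3.2}, out.j its boundary

{out.1, out.2, x1.1, x1.2, x2.1, x2.2, x3.1} {x3.2}


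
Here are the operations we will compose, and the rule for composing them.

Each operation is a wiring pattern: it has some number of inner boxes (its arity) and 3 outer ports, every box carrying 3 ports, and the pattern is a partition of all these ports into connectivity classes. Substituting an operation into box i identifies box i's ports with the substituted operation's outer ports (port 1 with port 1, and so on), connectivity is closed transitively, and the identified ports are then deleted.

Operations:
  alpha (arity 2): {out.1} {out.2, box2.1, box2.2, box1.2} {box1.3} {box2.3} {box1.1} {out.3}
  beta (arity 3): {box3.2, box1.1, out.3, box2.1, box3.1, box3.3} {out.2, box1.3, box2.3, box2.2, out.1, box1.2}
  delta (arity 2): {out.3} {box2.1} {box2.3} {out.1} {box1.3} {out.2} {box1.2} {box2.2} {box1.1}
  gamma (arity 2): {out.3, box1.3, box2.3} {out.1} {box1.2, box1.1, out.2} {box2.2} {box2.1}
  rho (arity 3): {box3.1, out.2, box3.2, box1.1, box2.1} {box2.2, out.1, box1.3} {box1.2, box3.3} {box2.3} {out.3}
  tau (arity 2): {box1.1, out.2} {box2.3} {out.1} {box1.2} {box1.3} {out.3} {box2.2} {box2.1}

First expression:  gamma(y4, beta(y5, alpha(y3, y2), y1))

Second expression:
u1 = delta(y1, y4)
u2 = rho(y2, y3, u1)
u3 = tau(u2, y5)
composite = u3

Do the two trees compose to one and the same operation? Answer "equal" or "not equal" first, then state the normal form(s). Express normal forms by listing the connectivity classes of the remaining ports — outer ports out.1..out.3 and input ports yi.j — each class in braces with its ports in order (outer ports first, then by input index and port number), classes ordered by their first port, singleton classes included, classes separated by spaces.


not equal; first: {out.1} {out.2, y4.1, y4.2} {out.3, y1.1, y1.2, y1.3, y4.3, y5.1} {y2.1, y2.2, y3.2, y5.2, y5.3} {y2.3} {y3.1} {y3.3}; second: {out.1} {out.2, y2.3, y3.2} {out.3} {y1.1} {y1.2} {y1.3} {y2.1, y3.1} {y2.2} {y3.3} {y4.1} {y4.2} {y4.3} {y5.1} {y5.2} {y5.3}


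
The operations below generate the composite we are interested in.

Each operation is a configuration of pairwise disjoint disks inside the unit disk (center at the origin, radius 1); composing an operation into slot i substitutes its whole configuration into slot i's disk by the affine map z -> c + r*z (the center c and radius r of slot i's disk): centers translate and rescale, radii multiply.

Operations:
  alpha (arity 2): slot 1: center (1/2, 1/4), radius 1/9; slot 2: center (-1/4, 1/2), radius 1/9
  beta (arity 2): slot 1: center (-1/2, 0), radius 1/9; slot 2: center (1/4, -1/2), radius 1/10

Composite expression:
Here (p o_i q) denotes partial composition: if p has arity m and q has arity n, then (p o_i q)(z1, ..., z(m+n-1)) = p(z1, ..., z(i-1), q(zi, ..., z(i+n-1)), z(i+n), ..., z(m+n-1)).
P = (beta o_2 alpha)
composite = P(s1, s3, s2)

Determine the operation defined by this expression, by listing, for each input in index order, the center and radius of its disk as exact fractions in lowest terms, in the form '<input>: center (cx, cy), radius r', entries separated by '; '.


s1: center (-1/2, 0), radius 1/9; s2: center (9/40, -9/20), radius 1/90; s3: center (3/10, -19/40), radius 1/90

Below beta, radii multiply path by path; the s-disk centers shift.
tracing s1 down its 1-map path: center (-1/2, 0), radius 1/9
tracing s3 down its 2-map path: center (3/10, -19/40), radius 1/90
tracing s2 down its 2-map path: center (9/40, -9/20), radius 1/90


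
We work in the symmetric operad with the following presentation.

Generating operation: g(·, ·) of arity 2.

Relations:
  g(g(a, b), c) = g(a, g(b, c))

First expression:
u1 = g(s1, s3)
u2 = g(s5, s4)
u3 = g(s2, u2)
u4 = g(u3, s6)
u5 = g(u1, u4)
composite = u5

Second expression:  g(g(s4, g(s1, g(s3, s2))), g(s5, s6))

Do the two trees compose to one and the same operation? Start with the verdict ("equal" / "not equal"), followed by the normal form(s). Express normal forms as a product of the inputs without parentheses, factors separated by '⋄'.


The first expression reduces to s1 ⋄ s3 ⋄ s2 ⋄ s5 ⋄ s4 ⋄ s6
The second expression reduces to s4 ⋄ s1 ⋄ s3 ⋄ s2 ⋄ s5 ⋄ s6
Distinct normal forms: not equal.

not equal — first s1 ⋄ s3 ⋄ s2 ⋄ s5 ⋄ s4 ⋄ s6, second s4 ⋄ s1 ⋄ s3 ⋄ s2 ⋄ s5 ⋄ s6


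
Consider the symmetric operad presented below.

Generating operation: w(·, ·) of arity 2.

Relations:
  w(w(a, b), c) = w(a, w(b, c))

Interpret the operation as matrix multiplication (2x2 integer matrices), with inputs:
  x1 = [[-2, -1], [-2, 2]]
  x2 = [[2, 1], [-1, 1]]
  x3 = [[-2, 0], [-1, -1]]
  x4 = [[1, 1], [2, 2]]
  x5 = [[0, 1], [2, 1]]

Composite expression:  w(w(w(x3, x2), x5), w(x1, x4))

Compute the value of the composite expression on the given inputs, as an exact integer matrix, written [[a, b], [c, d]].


w(x3, x2) = [[-4, -2], [-1, -2]]
w(w(x3, x2), x5) = [[-4, -6], [-4, -3]]
w(x1, x4) = [[-4, -4], [2, 2]]
w(w(w(x3, x2), x5), w(x1, x4)) = [[4, 4], [10, 10]]

[[4, 4], [10, 10]]


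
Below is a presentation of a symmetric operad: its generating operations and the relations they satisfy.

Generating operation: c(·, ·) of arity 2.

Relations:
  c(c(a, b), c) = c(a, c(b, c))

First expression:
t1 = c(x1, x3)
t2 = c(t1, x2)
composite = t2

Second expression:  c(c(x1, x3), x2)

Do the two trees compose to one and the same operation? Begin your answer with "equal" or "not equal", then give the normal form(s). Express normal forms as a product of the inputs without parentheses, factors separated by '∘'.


equal: each reduces to x1 ∘ x3 ∘ x2

In normal form, the first expression is x1 ∘ x3 ∘ x2
In normal form, the second expression is x1 ∘ x3 ∘ x2
Both agree, so they are equal.


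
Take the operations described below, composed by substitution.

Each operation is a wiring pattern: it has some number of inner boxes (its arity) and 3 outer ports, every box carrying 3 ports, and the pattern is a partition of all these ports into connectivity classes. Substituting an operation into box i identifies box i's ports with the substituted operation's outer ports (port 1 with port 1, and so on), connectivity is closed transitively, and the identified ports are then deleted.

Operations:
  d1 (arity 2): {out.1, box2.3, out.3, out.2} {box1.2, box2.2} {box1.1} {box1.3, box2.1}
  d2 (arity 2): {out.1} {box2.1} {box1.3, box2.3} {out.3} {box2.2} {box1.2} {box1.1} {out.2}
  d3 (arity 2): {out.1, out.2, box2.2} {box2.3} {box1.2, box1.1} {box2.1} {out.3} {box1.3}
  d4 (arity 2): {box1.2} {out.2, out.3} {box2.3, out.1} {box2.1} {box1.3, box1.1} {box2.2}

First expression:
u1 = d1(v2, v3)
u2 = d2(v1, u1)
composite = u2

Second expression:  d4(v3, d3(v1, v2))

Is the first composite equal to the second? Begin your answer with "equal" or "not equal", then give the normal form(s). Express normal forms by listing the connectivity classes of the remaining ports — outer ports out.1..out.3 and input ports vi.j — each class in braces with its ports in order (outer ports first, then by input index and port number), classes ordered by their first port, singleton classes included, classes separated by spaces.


In normal form, the first expression is {out.1} {out.2} {out.3} {v1.1} {v1.2} {v1.3, v3.3} {v2.1} {v2.2, v3.2} {v2.3, v3.1}
In normal form, the second expression is {out.1} {out.2, out.3} {v1.1, v1.2} {v1.3} {v2.1} {v2.2} {v2.3} {v3.1, v3.3} {v3.2}
Distinct normal forms: not equal.

not equal; first: {out.1} {out.2} {out.3} {v1.1} {v1.2} {v1.3, v3.3} {v2.1} {v2.2, v3.2} {v2.3, v3.1}; second: {out.1} {out.2, out.3} {v1.1, v1.2} {v1.3} {v2.1} {v2.2} {v2.3} {v3.1, v3.3} {v3.2}


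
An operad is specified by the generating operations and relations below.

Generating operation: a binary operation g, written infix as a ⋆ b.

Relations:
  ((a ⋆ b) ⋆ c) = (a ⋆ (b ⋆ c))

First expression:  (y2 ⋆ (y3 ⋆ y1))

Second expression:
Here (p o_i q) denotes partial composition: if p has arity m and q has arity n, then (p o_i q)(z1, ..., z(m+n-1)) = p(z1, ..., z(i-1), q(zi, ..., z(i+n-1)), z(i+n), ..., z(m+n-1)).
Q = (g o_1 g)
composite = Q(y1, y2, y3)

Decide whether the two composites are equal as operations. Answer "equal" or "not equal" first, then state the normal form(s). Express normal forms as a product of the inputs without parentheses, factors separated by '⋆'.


Normal form of the first expression: y2 ⋆ y3 ⋆ y1
Normal form of the second expression: y1 ⋆ y2 ⋆ y3
They disagree, so not equal.

not equal; the first gives y2 ⋆ y3 ⋆ y1 and the second y1 ⋆ y2 ⋆ y3


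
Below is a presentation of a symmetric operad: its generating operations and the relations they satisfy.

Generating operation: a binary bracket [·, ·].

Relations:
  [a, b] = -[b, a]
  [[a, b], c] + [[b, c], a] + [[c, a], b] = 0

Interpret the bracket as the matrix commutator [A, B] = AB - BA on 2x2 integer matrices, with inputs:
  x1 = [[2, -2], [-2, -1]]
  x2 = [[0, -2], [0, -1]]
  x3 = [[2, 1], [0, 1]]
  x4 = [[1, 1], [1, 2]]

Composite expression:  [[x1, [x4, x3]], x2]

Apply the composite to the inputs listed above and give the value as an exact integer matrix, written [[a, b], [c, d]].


[x4, x3] = [[-1, -2], [1, 1]]
[x1, [x4, x3]] = [[-6, -10], [1, 6]]
[[x1, [x4, x3]], x2] = [[2, 34], [1, -2]]

[[2, 34], [1, -2]]


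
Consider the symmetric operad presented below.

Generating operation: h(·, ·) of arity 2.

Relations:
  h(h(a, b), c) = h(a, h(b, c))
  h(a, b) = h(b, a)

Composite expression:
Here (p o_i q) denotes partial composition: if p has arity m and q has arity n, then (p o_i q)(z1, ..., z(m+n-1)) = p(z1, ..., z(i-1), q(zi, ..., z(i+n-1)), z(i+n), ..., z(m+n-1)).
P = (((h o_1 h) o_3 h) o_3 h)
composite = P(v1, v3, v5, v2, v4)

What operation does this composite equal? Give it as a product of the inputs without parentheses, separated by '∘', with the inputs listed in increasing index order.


Key point: h commutes, so take the v-inputs in any fixed order.
h(v1, v3) collapses to v1 ∘ v3
h(v5, v2) collapses to v5 ∘ v2
h(h(v5, v2), v4) collapses to v5 ∘ v2 ∘ v4
h(h(v1, v3), h(h(v5, v2), v4)) collapses to v1 ∘ v3 ∘ v5 ∘ v2 ∘ v4
sorting the factors by input index: v1 ∘ v2 ∘ v3 ∘ v4 ∘ v5

v1 ∘ v2 ∘ v3 ∘ v4 ∘ v5


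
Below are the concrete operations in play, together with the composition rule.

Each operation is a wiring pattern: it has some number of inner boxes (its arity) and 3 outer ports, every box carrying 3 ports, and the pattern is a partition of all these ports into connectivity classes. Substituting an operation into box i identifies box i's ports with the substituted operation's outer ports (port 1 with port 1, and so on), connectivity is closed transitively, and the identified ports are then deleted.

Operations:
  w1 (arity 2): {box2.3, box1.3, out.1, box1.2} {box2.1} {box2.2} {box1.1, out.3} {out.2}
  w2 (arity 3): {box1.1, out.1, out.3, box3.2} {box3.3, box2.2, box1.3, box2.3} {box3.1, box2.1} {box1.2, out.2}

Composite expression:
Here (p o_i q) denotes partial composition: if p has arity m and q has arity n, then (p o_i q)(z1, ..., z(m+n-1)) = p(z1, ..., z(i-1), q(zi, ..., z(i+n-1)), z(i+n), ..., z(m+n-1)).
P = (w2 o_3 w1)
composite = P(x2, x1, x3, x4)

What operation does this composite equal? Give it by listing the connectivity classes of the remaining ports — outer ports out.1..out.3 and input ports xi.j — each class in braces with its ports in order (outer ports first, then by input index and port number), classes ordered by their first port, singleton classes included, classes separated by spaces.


{out.1, out.3, x2.1} {out.2, x2.2} {x1.1, x3.2, x3.3, x4.3} {x1.2, x1.3, x2.3, x3.1} {x4.1} {x4.2}

Treat the ports identified at w2 as solder joints: merge, then drop.
after w1, the pattern on (x3, x4) reads {out.1, x3.2, x3.3, x4.3} {out.2} {out.3, x3.1} {x4.1} {x4.2} (out.j = its outer ports)
after w2, the pattern on (x2, x1, x3, x4) reads {out.1, out.3, x2.1} {out.2, x2.2} {x1.1, x3.2, x3.3, x4.3} {x1.2, x1.3, x2.3, x3.1} {x4.1} {x4.2} (out.j = its outer ports)


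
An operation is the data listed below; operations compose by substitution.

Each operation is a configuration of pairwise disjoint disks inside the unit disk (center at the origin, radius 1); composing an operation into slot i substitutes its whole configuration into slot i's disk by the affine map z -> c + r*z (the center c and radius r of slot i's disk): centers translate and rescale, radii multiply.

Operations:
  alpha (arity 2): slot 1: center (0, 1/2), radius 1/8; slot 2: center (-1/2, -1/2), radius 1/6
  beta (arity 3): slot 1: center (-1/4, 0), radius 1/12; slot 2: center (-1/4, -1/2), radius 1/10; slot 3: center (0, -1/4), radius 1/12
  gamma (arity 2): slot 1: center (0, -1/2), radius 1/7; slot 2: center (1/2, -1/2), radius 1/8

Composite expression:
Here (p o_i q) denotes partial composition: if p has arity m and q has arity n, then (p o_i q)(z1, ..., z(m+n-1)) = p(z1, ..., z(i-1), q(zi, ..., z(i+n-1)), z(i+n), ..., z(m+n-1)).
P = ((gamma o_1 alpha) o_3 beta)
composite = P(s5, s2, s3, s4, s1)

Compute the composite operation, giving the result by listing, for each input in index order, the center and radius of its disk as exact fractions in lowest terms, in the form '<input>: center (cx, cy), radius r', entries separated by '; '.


Below gamma, radii multiply path by path; the s-disk centers shift.
tracing s5 down its 2-map path: center (0, -3/7), radius 1/56
tracing s2 down its 2-map path: center (-1/14, -4/7), radius 1/42
tracing s3 down its 2-map path: center (15/32, -1/2), radius 1/96
tracing s4 down its 2-map path: center (15/32, -9/16), radius 1/80
tracing s1 down its 2-map path: center (1/2, -17/32), radius 1/96

s1: center (1/2, -17/32), radius 1/96; s2: center (-1/14, -4/7), radius 1/42; s3: center (15/32, -1/2), radius 1/96; s4: center (15/32, -9/16), radius 1/80; s5: center (0, -3/7), radius 1/56


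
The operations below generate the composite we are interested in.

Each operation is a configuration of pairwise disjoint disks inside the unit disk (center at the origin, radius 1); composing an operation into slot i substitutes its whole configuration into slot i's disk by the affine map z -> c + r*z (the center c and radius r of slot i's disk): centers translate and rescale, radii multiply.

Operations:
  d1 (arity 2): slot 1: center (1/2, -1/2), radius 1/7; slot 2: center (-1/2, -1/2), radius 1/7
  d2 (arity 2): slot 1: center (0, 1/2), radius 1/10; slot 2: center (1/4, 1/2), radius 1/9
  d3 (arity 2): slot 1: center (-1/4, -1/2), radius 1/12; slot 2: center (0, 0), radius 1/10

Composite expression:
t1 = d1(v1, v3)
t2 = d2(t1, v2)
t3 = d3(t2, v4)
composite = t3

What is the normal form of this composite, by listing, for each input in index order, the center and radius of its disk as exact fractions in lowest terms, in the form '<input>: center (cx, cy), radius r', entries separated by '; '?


v1: center (-59/240, -37/80), radius 1/840; v2: center (-11/48, -11/24), radius 1/108; v3: center (-61/240, -37/80), radius 1/840; v4: center (0, 0), radius 1/10

Below d3, radii multiply path by path; the v-disk centers shift.
input v1: composing its 3 substitution steps yields center (-59/240, -37/80), radius 1/840
input v3: composing its 3 substitution steps yields center (-61/240, -37/80), radius 1/840
input v2: composing its 2 substitution steps yields center (-11/48, -11/24), radius 1/108
input v4: composing its 1 substitution step yields center (0, 0), radius 1/10


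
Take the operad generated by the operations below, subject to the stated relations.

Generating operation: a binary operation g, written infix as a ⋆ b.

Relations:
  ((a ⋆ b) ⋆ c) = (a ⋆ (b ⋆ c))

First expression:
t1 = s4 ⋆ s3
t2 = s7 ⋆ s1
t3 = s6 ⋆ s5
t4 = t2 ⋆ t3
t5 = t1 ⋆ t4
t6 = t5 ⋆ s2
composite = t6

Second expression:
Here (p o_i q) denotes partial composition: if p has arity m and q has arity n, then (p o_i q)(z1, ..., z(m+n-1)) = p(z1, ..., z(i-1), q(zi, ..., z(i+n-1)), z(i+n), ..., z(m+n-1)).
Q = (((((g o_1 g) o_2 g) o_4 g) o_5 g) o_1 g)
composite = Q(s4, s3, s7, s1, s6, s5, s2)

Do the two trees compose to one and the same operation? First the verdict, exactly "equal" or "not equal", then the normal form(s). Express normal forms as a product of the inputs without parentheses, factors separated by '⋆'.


equal; the common form is s4 ⋆ s3 ⋆ s7 ⋆ s1 ⋆ s6 ⋆ s5 ⋆ s2

The first composite normalizes to s4 ⋆ s3 ⋆ s7 ⋆ s1 ⋆ s6 ⋆ s5 ⋆ s2
The second composite normalizes to s4 ⋆ s3 ⋆ s7 ⋆ s1 ⋆ s6 ⋆ s5 ⋆ s2
Identical normal forms: equal.


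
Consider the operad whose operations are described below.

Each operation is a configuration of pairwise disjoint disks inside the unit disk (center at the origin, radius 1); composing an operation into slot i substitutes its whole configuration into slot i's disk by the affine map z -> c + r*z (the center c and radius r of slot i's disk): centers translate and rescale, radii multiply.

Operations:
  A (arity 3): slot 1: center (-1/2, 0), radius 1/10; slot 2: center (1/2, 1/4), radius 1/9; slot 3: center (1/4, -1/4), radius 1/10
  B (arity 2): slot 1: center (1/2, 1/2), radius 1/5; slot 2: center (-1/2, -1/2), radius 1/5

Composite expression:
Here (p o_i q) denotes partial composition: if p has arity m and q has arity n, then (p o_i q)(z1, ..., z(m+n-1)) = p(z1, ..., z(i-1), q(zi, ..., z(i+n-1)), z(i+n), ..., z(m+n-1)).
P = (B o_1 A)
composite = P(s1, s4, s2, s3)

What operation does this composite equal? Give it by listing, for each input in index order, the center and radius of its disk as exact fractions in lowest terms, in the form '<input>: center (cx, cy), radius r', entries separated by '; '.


Each s-disk chains the slot maps above it in B; radii multiply.
for s1, the 2-step affine chain lands on center (2/5, 1/2), radius 1/50
for s4, the 2-step affine chain lands on center (3/5, 11/20), radius 1/45
for s2, the 2-step affine chain lands on center (11/20, 9/20), radius 1/50
for s3, the 1-step affine chain lands on center (-1/2, -1/2), radius 1/5

s1: center (2/5, 1/2), radius 1/50; s2: center (11/20, 9/20), radius 1/50; s3: center (-1/2, -1/2), radius 1/5; s4: center (3/5, 11/20), radius 1/45


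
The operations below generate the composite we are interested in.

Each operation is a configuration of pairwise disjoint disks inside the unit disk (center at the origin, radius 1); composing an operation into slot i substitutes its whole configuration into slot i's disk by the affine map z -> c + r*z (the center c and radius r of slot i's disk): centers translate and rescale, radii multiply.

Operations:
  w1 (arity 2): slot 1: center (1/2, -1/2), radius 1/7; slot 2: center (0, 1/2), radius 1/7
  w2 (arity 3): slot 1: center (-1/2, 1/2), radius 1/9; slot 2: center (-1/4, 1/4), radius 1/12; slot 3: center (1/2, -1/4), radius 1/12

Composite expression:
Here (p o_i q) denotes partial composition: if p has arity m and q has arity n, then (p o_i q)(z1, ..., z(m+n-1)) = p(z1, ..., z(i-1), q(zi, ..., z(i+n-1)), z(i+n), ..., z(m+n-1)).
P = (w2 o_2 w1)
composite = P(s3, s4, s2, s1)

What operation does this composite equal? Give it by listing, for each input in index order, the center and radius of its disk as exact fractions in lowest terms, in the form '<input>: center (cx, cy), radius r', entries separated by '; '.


s1: center (1/2, -1/4), radius 1/12; s2: center (-1/4, 7/24), radius 1/84; s3: center (-1/2, 1/2), radius 1/9; s4: center (-5/24, 5/24), radius 1/84

Each s-disk chains the slot maps above it in w2; radii multiply.
s3: after 1 affine step, its disk has center (-1/2, 1/2), radius 1/9
s4: after 2 affine steps, its disk has center (-5/24, 5/24), radius 1/84
s2: after 2 affine steps, its disk has center (-1/4, 7/24), radius 1/84
s1: after 1 affine step, its disk has center (1/2, -1/4), radius 1/12


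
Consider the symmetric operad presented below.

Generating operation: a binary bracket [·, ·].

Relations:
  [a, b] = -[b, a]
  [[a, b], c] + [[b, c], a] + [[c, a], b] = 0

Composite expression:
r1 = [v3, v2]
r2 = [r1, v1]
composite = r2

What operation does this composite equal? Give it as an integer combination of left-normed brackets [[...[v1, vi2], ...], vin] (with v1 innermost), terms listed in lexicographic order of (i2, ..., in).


[[v1, v2], v3] - [[v1, v3], v2]

Expand each bracket as ab - ba; the v1-initial words give the coefficients.
Composite bracket: [[v3, v2], v1]
Expanding via [a, b] = ab - ba: 4 signed words (2^2 = 4).
Words beginning with v1 determine it all:
  v1v2v3 appears with sign +1, giving the term +[[v1, v2], v3]
  v1v3v2 appears with sign -1, giving the term -[[v1, v3], v2]


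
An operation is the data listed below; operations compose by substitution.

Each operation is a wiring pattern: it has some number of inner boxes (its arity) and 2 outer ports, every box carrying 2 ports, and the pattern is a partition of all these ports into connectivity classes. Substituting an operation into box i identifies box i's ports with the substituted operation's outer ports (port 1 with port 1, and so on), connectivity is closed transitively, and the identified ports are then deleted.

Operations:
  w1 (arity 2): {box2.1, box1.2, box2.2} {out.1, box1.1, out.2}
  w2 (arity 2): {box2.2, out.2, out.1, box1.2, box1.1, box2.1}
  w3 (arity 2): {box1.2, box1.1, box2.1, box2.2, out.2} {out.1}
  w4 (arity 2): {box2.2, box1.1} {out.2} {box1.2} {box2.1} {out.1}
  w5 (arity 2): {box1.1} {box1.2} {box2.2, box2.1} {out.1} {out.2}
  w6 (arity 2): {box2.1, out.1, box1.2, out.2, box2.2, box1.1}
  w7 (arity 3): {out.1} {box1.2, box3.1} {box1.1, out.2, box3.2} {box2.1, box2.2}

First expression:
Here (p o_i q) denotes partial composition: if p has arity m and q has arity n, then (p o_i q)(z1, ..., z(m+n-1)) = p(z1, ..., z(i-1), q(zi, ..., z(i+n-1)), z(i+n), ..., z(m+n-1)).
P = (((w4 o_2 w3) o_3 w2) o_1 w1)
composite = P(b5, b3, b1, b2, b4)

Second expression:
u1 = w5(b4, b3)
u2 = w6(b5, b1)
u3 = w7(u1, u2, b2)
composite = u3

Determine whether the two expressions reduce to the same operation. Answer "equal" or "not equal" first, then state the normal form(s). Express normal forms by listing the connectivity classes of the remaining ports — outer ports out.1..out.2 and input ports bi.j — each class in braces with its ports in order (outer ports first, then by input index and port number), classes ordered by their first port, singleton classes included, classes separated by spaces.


not equal; the first gives {out.1} {out.2} {b1.1, b1.2, b2.1, b2.2, b4.1, b4.2, b5.1} {b3.1, b3.2, b5.2} and the second {out.1} {out.2, b2.2} {b1.1, b1.2, b5.1, b5.2} {b2.1} {b3.1, b3.2} {b4.1} {b4.2}

Reducing the first expression gives {out.1} {out.2} {b1.1, b1.2, b2.1, b2.2, b4.1, b4.2, b5.1} {b3.1, b3.2, b5.2}
Reducing the second expression gives {out.1} {out.2, b2.2} {b1.1, b1.2, b5.1, b5.2} {b2.1} {b3.1, b3.2} {b4.1} {b4.2}
No match — not equal.


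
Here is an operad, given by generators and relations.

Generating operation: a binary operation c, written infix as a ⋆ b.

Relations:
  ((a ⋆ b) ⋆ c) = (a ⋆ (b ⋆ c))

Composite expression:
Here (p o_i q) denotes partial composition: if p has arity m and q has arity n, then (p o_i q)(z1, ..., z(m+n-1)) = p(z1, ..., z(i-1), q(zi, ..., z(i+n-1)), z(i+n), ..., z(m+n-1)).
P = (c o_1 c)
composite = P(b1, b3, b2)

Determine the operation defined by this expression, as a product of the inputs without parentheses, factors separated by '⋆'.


The c-tree's shape is irrelevant; the b-reading-order decides.
(b1 ⋆ b3) linearizes to b1 ⋆ b3
((b1 ⋆ b3) ⋆ b2) linearizes to b1 ⋆ b3 ⋆ b2

b1 ⋆ b3 ⋆ b2


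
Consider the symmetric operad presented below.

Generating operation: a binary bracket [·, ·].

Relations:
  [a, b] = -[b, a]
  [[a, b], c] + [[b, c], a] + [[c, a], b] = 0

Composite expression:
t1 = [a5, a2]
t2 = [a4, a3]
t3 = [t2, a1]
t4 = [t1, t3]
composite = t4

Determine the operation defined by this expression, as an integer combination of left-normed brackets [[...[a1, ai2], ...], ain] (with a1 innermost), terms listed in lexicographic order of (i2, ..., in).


[[[[a1, a3], a4], a2], a5] - [[[[a1, a3], a4], a5], a2] - [[[[a1, a4], a3], a2], a5] + [[[[a1, a4], a3], a5], a2]

In the tensor algebra, words opening a1 carry the a1-anchored form.
Composite bracket: [[a5, a2], [[a4, a3], a1]]
Full expansion: 16 signed words from ab - ba (2^4 = 16).
Coefficients come from the a1-initial words:
  a1a3a4a2a5 appears with sign +1, giving the term +[[[[a1, a3], a4], a2], a5]
  a1a3a4a5a2 appears with sign -1, giving the term -[[[[a1, a3], a4], a5], a2]
  a1a4a3a2a5 appears with sign -1, giving the term -[[[[a1, a4], a3], a2], a5]
  a1a4a3a5a2 appears with sign +1, giving the term +[[[[a1, a4], a3], a5], a2]


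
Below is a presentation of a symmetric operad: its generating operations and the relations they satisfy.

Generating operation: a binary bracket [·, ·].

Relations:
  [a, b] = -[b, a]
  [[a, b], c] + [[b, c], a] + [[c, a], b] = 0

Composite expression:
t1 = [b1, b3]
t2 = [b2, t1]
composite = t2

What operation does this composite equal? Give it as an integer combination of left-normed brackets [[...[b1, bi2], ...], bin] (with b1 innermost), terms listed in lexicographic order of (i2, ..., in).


-[[b1, b3], b2]

In the tensor algebra, words opening b1 carry the b1-anchored form.
Composite bracket: [b2, [b1, b3]]
Expanding via [a, b] = ab - ba: 4 signed words (2^2 = 4).
Collect the words opening with b1:
  b1b3b2 appears with sign -1, giving the term -[[b1, b3], b2]


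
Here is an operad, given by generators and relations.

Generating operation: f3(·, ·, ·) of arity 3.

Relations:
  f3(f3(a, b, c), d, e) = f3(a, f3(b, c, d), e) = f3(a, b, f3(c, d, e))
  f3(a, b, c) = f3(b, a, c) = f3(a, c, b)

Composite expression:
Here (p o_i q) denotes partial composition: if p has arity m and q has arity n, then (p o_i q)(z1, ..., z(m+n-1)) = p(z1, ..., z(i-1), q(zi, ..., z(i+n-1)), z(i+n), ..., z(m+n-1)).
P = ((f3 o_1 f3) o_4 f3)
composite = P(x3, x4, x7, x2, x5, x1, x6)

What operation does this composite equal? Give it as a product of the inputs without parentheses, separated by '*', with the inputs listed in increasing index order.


Both nesting and order wash out for f3; what remains is which x's occur.
f3(x3, x4, x7) spells out as x3 * x4 * x7
f3(x2, x5, x1) spells out as x2 * x5 * x1
f3(f3(x3, x4, x7), f3(x2, x5, x1), x6) spells out as x3 * x4 * x7 * x2 * x5 * x1 * x6
rearranged into index order: x1 * x2 * x3 * x4 * x5 * x6 * x7

x1 * x2 * x3 * x4 * x5 * x6 * x7


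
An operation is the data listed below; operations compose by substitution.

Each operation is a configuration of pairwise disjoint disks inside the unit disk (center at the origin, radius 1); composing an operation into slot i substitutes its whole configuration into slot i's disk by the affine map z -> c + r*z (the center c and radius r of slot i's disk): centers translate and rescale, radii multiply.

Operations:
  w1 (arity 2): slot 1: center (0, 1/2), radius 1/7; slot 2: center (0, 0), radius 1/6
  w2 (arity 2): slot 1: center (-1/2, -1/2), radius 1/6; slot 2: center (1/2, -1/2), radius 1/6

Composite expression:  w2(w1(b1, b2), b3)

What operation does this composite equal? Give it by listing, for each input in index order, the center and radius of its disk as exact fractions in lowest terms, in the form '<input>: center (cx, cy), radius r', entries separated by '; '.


b1: center (-1/2, -5/12), radius 1/42; b2: center (-1/2, -1/2), radius 1/36; b3: center (1/2, -1/2), radius 1/6

Below w2, radii multiply path by path; the b-disk centers shift.
input b1: applying the 2 nested substitutions gives center (-1/2, -5/12), radius 1/42
input b2: applying the 2 nested substitutions gives center (-1/2, -1/2), radius 1/36
input b3: applying the 1 nested substitution gives center (1/2, -1/2), radius 1/6


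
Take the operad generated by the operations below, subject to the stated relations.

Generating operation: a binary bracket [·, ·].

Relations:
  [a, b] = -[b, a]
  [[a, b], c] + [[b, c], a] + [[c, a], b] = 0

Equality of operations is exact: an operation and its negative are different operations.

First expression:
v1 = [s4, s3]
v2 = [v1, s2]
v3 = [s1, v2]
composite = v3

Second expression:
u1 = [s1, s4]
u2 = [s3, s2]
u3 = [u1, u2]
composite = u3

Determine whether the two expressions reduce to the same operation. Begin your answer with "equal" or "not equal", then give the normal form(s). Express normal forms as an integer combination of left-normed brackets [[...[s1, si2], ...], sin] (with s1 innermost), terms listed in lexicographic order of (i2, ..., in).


not equal; first: [[[s1, s2], s3], s4] - [[[s1, s2], s4], s3] - [[[s1, s3], s4], s2] + [[[s1, s4], s3], s2]; second: -[[[s1, s4], s2], s3] + [[[s1, s4], s3], s2]

The first composite normalizes to [[[s1, s2], s3], s4] - [[[s1, s2], s4], s3] - [[[s1, s3], s4], s2] + [[[s1, s4], s3], s2]
The second composite normalizes to -[[[s1, s4], s2], s3] + [[[s1, s4], s3], s2]
They disagree, so not equal.


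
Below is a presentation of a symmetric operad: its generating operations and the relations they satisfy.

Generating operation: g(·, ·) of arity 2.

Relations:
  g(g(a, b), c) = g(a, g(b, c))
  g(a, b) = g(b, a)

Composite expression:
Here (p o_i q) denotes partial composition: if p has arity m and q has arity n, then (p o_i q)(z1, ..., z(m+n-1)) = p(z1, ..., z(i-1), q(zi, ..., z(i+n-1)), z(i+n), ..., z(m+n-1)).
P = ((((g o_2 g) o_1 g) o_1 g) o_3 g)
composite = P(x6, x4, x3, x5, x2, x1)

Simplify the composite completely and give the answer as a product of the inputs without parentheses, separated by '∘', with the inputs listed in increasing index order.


x1 ∘ x2 ∘ x3 ∘ x4 ∘ x5 ∘ x6

Any arrangement under g is one operation, so sort the x-inputs.
g(x6, x4) reduces to x6 ∘ x4
g(x3, x5) reduces to x3 ∘ x5
g(g(x6, x4), g(x3, x5)) reduces to x6 ∘ x4 ∘ x3 ∘ x5
g(x2, x1) reduces to x2 ∘ x1
g(g(g(x6, x4), g(x3, x5)), g(x2, x1)) reduces to x6 ∘ x4 ∘ x3 ∘ x5 ∘ x2 ∘ x1
the factors in increasing index order: x1 ∘ x2 ∘ x3 ∘ x4 ∘ x5 ∘ x6


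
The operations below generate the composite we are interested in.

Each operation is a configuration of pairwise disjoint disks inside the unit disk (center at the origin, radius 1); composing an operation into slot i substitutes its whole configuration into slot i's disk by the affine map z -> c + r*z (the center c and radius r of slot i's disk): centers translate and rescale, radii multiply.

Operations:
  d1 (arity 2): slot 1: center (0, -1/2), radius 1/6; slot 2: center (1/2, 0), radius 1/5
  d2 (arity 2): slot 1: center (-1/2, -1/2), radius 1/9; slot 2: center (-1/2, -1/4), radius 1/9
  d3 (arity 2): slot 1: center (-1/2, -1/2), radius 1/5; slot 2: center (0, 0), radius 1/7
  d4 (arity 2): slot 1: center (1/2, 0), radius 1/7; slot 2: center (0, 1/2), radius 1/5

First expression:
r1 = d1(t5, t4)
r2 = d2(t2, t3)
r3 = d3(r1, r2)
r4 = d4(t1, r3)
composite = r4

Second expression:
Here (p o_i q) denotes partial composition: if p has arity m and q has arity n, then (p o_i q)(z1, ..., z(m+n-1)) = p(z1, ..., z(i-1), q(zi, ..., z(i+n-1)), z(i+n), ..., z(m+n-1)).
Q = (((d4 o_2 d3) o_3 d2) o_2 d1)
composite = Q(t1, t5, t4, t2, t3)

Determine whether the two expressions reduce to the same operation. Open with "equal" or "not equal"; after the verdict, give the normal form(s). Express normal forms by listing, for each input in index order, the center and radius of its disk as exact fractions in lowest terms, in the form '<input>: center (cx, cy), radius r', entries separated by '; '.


equal; the common form is t1: center (1/2, 0), radius 1/7; t2: center (-1/70, 17/35), radius 1/315; t3: center (-1/70, 69/140), radius 1/315; t4: center (-2/25, 2/5), radius 1/125; t5: center (-1/10, 19/50), radius 1/150


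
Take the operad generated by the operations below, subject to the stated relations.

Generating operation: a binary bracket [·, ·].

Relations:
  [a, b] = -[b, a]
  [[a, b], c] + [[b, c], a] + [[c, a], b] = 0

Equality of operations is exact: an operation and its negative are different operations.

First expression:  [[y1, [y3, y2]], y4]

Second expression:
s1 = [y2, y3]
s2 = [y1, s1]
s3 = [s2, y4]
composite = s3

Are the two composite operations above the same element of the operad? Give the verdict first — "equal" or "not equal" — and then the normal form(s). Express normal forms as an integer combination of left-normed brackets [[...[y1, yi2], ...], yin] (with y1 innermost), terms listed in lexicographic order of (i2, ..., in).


not equal; the first gives -[[[y1, y2], y3], y4] + [[[y1, y3], y2], y4] and the second [[[y1, y2], y3], y4] - [[[y1, y3], y2], y4]

Normal form of the first expression: -[[[y1, y2], y3], y4] + [[[y1, y3], y2], y4]
Normal form of the second expression: [[[y1, y2], y3], y4] - [[[y1, y3], y2], y4]
The normal forms differ: not equal.


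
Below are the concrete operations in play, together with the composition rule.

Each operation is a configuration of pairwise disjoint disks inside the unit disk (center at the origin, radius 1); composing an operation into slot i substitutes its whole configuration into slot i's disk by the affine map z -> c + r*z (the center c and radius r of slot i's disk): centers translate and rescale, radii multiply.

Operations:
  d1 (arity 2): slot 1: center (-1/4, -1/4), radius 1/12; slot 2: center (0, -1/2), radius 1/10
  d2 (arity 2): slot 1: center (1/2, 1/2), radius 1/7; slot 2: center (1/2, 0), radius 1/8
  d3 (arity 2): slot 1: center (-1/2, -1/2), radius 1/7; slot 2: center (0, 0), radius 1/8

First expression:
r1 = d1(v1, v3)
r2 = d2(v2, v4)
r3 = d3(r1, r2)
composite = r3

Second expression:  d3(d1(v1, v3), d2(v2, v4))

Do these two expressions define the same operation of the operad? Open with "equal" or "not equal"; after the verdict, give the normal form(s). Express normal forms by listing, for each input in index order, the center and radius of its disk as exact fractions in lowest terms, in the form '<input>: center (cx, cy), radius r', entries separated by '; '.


equal; the common form is v1: center (-15/28, -15/28), radius 1/84; v2: center (1/16, 1/16), radius 1/56; v3: center (-1/2, -4/7), radius 1/70; v4: center (1/16, 0), radius 1/64

Normal form of the first expression: v1: center (-15/28, -15/28), radius 1/84; v2: center (1/16, 1/16), radius 1/56; v3: center (-1/2, -4/7), radius 1/70; v4: center (1/16, 0), radius 1/64
Normal form of the second expression: v1: center (-15/28, -15/28), radius 1/84; v2: center (1/16, 1/16), radius 1/56; v3: center (-1/2, -4/7), radius 1/70; v4: center (1/16, 0), radius 1/64
Both agree, so they are equal.
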